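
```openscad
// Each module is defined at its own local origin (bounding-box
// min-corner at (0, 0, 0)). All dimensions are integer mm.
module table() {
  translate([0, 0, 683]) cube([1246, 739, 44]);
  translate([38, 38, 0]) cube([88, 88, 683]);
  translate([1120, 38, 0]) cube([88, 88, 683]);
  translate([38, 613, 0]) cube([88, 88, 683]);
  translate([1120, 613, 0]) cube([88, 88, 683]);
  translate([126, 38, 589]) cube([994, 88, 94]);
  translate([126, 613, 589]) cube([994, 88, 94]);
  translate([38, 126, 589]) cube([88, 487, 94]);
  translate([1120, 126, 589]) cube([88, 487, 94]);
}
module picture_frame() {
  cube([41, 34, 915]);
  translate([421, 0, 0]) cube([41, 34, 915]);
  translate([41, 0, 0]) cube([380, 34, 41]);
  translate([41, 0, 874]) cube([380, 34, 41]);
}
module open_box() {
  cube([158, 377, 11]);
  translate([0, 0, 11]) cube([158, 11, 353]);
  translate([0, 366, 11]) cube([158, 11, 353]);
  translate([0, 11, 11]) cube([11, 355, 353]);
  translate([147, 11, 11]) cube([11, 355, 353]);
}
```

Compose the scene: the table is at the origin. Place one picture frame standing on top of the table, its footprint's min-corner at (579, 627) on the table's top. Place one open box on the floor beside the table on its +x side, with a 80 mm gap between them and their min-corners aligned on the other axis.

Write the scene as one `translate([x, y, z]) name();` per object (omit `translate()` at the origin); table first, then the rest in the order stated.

table();
translate([579, 627, 727]) picture_frame();
translate([1326, 0, 0]) open_box();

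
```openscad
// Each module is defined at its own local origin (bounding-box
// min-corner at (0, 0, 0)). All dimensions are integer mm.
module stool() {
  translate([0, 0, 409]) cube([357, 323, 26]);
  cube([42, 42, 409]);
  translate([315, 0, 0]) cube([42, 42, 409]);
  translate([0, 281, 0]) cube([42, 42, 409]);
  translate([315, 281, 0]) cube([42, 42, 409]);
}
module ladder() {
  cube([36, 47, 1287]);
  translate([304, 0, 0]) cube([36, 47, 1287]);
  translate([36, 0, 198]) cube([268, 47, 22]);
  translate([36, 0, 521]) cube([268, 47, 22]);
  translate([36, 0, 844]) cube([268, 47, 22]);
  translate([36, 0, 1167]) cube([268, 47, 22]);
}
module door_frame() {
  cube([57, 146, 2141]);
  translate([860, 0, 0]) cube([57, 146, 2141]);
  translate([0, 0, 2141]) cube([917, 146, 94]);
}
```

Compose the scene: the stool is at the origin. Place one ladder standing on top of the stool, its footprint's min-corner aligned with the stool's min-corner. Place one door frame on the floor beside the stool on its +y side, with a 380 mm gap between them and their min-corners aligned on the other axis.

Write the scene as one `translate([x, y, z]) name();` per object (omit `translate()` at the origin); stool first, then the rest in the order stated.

stool();
translate([0, 0, 435]) ladder();
translate([0, 703, 0]) door_frame();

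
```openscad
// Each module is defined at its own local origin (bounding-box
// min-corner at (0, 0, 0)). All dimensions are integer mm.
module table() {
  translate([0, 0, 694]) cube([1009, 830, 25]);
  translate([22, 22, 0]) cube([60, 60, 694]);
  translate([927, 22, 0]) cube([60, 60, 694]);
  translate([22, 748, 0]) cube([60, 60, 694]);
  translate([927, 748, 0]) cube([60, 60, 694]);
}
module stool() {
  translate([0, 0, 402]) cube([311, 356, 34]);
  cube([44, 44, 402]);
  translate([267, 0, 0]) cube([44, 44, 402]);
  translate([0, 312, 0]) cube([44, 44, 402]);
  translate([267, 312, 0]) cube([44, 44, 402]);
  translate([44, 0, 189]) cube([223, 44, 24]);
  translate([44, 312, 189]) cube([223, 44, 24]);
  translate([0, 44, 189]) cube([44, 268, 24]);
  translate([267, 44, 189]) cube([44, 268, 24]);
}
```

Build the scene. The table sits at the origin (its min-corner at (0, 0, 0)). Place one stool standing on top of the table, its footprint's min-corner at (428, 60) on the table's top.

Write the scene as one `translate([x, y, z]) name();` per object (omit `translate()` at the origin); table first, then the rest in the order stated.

table();
translate([428, 60, 719]) stool();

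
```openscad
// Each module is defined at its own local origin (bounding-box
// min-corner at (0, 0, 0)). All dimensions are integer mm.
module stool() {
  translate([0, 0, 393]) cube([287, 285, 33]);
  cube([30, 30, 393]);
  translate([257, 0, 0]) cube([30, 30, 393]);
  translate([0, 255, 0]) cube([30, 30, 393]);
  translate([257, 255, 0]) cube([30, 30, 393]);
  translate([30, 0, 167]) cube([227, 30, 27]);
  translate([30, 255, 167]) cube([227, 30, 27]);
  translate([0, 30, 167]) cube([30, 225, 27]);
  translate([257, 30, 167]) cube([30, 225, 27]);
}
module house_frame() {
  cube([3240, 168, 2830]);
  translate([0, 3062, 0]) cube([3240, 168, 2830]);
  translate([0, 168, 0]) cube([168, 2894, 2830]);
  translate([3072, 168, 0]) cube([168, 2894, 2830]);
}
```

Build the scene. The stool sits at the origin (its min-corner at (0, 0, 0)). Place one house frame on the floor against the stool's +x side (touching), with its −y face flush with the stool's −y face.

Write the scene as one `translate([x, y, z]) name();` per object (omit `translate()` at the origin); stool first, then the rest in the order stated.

stool();
translate([287, 0, 0]) house_frame();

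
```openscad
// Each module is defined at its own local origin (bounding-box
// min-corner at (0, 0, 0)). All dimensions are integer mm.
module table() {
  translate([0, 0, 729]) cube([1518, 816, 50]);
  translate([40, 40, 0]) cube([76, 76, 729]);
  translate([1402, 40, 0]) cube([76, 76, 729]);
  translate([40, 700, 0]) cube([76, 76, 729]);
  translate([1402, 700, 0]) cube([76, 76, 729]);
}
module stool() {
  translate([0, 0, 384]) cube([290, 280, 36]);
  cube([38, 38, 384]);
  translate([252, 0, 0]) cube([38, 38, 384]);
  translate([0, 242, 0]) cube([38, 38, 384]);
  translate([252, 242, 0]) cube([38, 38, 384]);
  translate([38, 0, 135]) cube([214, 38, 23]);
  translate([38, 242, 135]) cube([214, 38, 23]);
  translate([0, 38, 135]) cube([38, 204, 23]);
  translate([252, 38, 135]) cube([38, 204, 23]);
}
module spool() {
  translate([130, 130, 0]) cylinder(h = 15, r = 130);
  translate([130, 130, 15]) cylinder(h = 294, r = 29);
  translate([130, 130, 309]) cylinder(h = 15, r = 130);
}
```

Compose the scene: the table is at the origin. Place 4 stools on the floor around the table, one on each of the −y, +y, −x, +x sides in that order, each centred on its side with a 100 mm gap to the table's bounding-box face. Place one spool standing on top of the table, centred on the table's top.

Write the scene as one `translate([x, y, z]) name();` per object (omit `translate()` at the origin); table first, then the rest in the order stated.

table();
translate([614, -380, 0]) stool();
translate([614, 916, 0]) stool();
translate([-390, 268, 0]) stool();
translate([1618, 268, 0]) stool();
translate([629, 278, 779]) spool();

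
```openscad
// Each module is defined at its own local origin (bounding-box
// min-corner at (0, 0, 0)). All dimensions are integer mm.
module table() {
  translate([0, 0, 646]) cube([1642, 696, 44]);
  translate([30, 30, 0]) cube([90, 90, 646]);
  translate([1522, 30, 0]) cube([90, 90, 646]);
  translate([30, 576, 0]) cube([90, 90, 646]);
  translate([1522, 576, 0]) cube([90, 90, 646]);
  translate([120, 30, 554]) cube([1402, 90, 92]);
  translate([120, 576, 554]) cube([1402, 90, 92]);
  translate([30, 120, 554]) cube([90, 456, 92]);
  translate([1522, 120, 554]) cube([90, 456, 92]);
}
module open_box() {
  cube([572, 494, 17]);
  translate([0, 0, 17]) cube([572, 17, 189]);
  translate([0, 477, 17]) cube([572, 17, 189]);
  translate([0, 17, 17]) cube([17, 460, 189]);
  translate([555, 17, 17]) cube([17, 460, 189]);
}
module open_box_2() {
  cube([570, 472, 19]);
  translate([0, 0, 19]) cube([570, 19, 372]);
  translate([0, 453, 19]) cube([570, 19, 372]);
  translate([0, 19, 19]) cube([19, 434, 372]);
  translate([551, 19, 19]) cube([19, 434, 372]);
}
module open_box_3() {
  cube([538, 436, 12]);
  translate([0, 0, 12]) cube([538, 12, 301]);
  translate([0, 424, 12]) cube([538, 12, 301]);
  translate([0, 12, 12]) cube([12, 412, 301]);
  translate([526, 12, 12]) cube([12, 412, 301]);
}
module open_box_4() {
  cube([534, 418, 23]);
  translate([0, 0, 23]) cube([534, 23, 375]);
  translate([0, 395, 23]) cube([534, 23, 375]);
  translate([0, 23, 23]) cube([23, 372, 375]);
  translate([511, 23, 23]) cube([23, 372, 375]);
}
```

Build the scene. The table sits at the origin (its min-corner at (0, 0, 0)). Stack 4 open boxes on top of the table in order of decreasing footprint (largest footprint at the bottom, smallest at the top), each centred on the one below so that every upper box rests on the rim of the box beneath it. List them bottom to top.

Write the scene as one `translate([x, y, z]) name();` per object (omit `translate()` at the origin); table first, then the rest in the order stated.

table();
translate([535, 101, 690]) open_box();
translate([536, 112, 896]) open_box_2();
translate([552, 130, 1287]) open_box_3();
translate([554, 139, 1600]) open_box_4();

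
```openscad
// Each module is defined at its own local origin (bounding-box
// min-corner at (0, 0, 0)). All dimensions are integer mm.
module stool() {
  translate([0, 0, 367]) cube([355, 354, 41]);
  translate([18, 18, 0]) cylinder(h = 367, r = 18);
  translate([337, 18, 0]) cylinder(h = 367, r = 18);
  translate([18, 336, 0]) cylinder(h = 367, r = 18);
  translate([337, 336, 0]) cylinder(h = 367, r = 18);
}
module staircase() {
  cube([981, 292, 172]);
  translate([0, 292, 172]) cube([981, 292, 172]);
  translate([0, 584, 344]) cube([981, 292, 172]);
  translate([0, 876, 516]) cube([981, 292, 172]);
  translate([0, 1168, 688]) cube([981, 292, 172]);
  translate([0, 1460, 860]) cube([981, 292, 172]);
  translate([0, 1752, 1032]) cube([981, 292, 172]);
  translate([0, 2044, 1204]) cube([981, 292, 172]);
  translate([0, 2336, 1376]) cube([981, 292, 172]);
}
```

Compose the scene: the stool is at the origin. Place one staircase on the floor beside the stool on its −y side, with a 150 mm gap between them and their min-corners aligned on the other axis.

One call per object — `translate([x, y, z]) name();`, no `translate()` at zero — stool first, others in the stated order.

stool();
translate([0, -2778, 0]) staircase();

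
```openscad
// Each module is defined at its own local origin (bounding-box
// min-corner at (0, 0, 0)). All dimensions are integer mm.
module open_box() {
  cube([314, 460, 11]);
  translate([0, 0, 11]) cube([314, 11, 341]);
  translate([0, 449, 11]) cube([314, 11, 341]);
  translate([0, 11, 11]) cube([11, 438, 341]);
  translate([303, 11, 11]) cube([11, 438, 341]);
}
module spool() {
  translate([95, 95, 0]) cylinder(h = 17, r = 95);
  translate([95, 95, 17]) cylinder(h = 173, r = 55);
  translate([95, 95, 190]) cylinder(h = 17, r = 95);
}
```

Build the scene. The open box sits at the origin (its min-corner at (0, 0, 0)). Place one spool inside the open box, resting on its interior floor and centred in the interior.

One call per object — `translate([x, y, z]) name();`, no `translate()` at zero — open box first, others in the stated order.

open_box();
translate([62, 135, 11]) spool();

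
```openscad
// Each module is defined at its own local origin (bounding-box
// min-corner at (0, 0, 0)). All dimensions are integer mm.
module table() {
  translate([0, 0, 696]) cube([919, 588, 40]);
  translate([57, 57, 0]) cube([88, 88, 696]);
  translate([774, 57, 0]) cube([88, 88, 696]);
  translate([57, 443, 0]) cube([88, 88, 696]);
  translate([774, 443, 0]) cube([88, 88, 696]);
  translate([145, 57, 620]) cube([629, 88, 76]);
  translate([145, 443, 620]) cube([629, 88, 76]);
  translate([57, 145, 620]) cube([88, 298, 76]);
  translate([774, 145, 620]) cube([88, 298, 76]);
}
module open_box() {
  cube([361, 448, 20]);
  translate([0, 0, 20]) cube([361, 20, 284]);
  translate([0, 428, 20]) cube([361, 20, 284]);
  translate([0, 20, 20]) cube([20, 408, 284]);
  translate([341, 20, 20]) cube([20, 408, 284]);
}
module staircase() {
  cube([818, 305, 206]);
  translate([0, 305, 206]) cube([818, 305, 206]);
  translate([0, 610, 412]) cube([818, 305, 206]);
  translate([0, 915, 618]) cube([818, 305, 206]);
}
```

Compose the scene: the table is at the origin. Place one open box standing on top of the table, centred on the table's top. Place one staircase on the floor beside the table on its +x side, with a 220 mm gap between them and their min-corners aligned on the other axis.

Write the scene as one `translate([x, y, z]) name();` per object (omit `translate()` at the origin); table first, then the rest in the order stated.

table();
translate([279, 70, 736]) open_box();
translate([1139, 0, 0]) staircase();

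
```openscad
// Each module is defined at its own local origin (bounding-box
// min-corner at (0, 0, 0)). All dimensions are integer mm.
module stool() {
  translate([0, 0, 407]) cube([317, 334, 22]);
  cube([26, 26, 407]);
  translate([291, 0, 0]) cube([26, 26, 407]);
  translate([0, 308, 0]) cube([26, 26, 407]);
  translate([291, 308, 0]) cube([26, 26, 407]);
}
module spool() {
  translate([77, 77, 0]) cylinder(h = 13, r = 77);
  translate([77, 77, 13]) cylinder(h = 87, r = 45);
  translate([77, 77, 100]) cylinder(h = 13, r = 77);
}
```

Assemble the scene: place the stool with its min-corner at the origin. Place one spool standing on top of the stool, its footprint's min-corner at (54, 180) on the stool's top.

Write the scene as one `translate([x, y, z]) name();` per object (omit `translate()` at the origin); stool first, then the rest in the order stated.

stool();
translate([54, 180, 429]) spool();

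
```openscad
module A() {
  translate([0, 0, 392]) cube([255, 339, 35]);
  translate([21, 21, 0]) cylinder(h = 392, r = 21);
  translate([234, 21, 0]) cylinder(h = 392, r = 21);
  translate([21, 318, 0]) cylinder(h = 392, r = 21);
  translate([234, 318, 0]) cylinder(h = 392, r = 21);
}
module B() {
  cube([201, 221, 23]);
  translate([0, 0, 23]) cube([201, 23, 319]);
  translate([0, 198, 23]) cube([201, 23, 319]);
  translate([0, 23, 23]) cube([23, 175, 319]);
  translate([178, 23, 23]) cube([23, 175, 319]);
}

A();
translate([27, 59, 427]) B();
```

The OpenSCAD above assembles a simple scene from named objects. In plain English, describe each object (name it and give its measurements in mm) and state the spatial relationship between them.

A is a simple wooden stool: a rectangular seat 255 mm (x) by 339 mm (y), 35 mm thick, top face at z = 427 mm, on four round legs, each 42 mm in diameter. The legs rest on z = 0, each leg's axis is inset half a diameter from the nearest pair of seat edges (so the leg's bounding box is flush with the corner).

B is an open storage box with external size 201×221×342 mm and wall thickness 23 mm (the base is also 23 mm thick). The base covers the whole footprint; the four walls stand on the base, with the y-facing walls full-width and the x-facing walls fitting between their inner faces.

The open box is on top of the stool, centred.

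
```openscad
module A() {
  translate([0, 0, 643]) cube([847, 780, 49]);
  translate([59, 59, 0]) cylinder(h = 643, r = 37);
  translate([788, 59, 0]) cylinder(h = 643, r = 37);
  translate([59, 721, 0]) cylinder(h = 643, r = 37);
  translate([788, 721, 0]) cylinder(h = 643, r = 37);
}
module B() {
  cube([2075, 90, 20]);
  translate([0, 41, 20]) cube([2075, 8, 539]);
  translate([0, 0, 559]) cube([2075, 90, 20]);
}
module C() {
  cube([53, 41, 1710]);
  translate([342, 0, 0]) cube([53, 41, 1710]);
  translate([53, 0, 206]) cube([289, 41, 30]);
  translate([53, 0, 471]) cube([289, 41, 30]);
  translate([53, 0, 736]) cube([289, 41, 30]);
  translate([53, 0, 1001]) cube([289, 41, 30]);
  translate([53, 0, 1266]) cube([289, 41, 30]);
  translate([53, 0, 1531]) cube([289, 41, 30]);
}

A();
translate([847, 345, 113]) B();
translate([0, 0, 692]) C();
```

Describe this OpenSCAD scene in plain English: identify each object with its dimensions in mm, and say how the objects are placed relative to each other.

A is a rectangular dining table. The top is 847×780×49 mm with its upper surface at z = 692 mm. It stands on four round legs of 74 mm diameter, each leg's bounding box inset 22 mm from the nearest pair of top edges, running from the floor to the underside of the top.

B is an I-beam lying along x, 2075 mm long. Overall section height 579 mm. Two flanges 90 mm wide (y) and 20 mm thick, one on the floor and one at the top; a web 8 mm thick runs between them, centred on the flange width.

C is a straight ladder. Two 53×41 mm vertical rails, 1710 mm tall, stand 395 mm apart (outside-to-outside) with their front faces coplanar on the −y side. 6 rungs, each 41 mm deep and 30 mm tall, span between the inner faces of the rails, front faces flush with the rails. The lowest rung's underside is at z = 206 mm and rungs are spaced 265 mm apart (underside to underside).

The I-beam is beside the table with their tops flush at z = 692. The ladder is on top of the table.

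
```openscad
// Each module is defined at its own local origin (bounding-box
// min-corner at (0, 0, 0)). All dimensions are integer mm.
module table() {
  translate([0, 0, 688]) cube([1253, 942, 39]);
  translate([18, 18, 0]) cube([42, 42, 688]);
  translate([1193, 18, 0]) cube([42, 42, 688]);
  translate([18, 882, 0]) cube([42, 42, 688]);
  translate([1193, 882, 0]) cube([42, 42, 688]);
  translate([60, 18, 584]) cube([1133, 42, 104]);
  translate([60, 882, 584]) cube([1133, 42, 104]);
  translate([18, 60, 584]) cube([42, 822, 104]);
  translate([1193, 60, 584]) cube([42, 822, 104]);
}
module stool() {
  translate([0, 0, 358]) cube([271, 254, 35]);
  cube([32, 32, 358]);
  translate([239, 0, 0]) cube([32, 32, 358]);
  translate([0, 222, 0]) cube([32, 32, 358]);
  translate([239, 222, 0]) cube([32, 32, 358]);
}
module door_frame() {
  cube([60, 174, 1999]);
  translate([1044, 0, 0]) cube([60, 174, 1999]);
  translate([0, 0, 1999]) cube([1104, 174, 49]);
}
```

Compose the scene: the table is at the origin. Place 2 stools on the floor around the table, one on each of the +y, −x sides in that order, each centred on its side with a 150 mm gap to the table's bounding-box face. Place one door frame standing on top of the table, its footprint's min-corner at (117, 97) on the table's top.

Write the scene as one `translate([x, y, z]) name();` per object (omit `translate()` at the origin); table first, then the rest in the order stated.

table();
translate([491, 1092, 0]) stool();
translate([-421, 344, 0]) stool();
translate([117, 97, 727]) door_frame();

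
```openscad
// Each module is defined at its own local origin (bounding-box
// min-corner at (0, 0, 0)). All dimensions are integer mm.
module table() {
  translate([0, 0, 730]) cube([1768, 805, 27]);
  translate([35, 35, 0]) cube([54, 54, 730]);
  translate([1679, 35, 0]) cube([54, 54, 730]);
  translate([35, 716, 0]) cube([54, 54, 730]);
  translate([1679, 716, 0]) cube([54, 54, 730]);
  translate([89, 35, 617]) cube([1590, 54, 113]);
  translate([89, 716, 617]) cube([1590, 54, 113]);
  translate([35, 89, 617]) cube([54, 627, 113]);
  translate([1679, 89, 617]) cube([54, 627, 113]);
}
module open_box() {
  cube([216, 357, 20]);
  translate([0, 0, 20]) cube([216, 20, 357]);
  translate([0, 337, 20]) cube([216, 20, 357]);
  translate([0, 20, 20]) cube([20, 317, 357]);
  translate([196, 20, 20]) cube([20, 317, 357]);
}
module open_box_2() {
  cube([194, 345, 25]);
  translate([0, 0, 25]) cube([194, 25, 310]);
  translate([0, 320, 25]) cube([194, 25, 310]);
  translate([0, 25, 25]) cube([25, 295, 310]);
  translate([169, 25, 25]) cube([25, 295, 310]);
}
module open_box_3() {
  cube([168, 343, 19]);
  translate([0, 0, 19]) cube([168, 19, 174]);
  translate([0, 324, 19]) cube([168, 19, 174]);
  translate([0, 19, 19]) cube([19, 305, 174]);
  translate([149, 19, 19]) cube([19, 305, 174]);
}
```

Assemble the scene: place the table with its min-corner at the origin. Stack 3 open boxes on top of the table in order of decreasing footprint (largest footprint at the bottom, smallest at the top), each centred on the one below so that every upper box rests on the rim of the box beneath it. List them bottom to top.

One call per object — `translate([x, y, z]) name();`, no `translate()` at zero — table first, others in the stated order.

table();
translate([776, 224, 757]) open_box();
translate([787, 230, 1134]) open_box_2();
translate([800, 231, 1469]) open_box_3();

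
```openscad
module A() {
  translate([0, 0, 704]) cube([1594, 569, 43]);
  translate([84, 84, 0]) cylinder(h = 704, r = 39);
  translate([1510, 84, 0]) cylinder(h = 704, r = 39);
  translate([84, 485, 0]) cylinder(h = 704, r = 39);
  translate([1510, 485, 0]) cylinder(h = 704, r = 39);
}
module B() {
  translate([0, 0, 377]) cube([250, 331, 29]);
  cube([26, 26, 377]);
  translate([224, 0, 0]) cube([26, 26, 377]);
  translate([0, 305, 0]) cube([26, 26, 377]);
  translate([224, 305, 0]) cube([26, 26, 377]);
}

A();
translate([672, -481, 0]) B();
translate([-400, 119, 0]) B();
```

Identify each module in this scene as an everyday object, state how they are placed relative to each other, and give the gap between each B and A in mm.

Each stool's nearest face is 150 mm from the table's bounding box.

A is a table. B is a stool. Two stools sit around the table at the −y, −x sides. The gap between each stool and the table is 150 mm.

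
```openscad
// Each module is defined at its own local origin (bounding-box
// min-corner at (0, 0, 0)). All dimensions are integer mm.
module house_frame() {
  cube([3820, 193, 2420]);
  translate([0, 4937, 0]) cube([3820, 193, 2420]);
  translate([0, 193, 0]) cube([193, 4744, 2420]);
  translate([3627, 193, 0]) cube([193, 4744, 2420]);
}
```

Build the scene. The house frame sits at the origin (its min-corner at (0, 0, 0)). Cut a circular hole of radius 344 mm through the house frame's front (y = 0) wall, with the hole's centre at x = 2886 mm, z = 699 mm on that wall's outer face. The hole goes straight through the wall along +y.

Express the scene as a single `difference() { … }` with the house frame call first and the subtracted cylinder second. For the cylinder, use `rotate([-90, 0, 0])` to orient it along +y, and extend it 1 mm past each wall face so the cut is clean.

difference() {
  house_frame();
  translate([2886, -1, 699]) rotate([-90, 0, 0]) cylinder(h = 195, r = 344);
}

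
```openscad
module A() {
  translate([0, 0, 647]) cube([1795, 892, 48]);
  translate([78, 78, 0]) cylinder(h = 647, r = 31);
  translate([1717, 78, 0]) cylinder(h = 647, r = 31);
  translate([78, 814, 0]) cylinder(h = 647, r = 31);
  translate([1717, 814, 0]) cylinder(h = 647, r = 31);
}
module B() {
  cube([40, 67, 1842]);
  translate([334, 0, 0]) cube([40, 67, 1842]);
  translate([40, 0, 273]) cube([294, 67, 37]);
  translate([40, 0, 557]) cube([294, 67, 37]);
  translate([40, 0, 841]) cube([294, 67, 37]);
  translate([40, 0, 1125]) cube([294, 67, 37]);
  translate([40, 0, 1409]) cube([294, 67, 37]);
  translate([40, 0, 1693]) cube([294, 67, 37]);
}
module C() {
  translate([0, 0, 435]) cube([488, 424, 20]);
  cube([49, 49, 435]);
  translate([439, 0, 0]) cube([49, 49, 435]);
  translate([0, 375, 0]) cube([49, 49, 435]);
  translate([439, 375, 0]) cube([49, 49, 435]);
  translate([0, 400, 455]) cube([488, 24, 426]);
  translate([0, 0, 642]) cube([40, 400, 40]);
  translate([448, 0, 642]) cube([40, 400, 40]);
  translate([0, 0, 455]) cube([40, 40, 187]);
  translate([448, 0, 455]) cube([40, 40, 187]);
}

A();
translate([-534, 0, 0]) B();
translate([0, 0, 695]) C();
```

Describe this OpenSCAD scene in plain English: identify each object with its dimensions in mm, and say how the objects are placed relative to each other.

A is a table with a 1795×892 mm rectangular top, 48 mm thick, top surface at z = 695 mm, supported by four round legs of 62 mm diameter, each leg's bounding box inset 47 mm from the nearest pair of top edges, running from the floor.

B is a wooden ladder with two side rails of 40×67 mm section and 1842 mm height, set 374 mm apart overall. Between them run 6 rectangular rungs (67 mm deep, 37 mm thick), front faces flush with the rails' −y face. The bottom of the first rung is 273 mm above the floor and each subsequent rung is 284 mm higher than the one below.

C is a chair: 488×424 mm seat, 20 mm thick, top at z = 455 mm, on four 49 mm square corner legs flush with the seat edges. A 24 mm thick backrest slab spans the full seat width, extending 426 mm above the seat top, its back face flush with the seat's +y edge. Two armrests of 40×40 mm section run along each side from the seat's front edge to the front of the backrest, top faces 227 mm above the seat top and outer faces flush with the seat's x-edges; a 40×40 mm post under the front of each armrest stands on the seat at the front corner.

The ladder is on the floor beside the table on its −x side. The chair is on top of the table.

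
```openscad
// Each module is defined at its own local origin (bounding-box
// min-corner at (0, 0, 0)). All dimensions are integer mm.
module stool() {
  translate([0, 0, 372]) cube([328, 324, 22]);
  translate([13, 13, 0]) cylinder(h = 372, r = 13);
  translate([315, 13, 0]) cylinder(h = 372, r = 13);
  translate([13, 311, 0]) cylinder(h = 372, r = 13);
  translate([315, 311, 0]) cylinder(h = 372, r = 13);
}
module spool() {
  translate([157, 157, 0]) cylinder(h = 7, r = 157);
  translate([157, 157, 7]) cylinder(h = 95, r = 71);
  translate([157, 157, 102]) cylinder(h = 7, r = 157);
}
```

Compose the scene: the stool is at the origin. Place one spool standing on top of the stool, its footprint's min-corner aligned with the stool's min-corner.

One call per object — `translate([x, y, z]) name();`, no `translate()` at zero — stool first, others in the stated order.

stool();
translate([0, 0, 394]) spool();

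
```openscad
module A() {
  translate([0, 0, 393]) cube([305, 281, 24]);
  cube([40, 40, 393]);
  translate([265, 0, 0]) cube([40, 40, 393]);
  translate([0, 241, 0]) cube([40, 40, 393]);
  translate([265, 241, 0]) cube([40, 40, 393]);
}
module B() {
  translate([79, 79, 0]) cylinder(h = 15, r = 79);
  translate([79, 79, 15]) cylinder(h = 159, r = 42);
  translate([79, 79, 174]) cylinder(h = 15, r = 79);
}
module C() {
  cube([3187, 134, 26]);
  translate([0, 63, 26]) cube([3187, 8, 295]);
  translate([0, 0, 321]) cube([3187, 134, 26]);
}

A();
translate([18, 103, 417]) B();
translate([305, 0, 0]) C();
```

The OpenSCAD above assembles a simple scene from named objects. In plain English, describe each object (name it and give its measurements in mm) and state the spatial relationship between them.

A is a four-legged stool. The seat is 305×281 mm, 24 mm thick, top at z = 417 mm. It stands on four square legs, each 40×40 mm in cross-section, from z = 0 to the seat underside, each flush with a corner of the seat.

B is a spool: two coaxial disc flanges of radius 79 mm and thickness 15 mm, joined by a core cylinder of radius 42 mm and height 159 mm. The lower flange rests on z = 0 and the three cylinders share a vertical axis.

C is an I-beam lying along x, 3187 mm long. Overall section height 347 mm. Two flanges 134 mm wide (y) and 26 mm thick, one on the floor and one at the top; a web 8 mm thick runs between them, centred on the flange width.

The spool is on top of the stool. The I-beam is against the stool's +x side, with their −y faces flush.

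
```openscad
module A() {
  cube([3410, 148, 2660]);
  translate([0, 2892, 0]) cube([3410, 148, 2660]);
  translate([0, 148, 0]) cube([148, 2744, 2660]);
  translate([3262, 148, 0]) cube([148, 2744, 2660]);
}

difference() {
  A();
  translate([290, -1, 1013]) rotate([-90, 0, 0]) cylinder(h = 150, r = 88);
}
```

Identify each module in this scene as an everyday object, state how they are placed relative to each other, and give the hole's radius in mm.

The subtracted cylinder has r = 88 mm.

A is a house frame. The house frame has a circular hole through its front wall. The hole's radius is 88 mm.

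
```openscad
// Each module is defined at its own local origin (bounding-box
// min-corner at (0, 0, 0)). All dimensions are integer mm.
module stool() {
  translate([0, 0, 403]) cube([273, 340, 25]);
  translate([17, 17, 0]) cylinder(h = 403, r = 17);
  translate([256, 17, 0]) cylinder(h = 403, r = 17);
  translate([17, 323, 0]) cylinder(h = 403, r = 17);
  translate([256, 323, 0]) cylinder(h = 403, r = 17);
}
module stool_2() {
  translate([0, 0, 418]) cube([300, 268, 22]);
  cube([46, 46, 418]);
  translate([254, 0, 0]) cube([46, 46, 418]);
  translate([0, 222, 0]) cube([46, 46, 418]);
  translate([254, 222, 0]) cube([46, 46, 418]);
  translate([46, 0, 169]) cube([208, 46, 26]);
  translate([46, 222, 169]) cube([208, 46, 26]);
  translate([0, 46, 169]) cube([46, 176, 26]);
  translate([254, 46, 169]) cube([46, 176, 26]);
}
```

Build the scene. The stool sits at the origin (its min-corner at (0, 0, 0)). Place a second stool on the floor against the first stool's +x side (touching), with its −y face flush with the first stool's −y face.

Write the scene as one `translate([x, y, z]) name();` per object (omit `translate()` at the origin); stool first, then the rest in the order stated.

stool();
translate([273, 0, 0]) stool_2();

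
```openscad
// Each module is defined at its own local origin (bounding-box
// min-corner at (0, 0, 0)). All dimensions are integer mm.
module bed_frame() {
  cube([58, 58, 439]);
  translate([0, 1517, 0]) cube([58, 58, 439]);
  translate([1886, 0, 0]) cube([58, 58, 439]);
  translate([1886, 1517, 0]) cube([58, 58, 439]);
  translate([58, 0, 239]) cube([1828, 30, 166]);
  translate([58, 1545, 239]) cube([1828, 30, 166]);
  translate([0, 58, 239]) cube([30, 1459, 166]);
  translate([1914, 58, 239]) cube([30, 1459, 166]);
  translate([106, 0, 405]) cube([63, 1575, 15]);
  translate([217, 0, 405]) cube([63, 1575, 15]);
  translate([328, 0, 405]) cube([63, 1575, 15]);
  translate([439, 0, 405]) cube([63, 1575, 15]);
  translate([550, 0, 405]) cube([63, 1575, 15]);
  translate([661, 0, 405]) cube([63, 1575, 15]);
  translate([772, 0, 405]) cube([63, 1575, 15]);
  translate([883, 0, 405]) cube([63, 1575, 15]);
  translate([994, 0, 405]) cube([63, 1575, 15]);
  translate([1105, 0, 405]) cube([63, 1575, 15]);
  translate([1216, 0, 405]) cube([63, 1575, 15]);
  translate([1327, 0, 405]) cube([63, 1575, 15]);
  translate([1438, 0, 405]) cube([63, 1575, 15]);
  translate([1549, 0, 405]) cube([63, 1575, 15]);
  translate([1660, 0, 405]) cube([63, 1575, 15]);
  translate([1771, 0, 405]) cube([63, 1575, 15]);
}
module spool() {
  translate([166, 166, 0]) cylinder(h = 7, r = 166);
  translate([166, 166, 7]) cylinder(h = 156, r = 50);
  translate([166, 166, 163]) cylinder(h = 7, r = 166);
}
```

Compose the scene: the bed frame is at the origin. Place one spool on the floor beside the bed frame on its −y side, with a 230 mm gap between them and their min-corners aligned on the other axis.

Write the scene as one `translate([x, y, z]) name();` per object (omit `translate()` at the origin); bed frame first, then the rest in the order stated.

bed_frame();
translate([0, -562, 0]) spool();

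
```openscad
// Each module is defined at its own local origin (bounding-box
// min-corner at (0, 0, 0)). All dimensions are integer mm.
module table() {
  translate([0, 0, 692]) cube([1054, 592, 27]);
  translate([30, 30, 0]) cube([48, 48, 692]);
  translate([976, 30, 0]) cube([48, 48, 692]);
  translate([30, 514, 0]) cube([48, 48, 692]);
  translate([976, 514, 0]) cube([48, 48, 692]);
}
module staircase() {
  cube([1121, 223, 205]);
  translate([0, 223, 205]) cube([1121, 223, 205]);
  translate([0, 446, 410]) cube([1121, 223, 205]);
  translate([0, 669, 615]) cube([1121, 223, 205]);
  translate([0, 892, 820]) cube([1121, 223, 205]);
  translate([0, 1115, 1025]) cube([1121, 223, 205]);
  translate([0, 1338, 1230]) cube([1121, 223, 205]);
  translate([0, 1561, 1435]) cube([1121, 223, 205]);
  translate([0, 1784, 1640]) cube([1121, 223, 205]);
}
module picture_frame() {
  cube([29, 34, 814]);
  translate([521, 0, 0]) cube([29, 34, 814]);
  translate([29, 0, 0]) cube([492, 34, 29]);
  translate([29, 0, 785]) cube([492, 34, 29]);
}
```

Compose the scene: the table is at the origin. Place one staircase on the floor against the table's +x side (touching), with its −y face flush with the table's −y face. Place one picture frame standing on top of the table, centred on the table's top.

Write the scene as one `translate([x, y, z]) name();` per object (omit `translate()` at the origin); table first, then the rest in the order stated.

table();
translate([1054, 0, 0]) staircase();
translate([252, 279, 719]) picture_frame();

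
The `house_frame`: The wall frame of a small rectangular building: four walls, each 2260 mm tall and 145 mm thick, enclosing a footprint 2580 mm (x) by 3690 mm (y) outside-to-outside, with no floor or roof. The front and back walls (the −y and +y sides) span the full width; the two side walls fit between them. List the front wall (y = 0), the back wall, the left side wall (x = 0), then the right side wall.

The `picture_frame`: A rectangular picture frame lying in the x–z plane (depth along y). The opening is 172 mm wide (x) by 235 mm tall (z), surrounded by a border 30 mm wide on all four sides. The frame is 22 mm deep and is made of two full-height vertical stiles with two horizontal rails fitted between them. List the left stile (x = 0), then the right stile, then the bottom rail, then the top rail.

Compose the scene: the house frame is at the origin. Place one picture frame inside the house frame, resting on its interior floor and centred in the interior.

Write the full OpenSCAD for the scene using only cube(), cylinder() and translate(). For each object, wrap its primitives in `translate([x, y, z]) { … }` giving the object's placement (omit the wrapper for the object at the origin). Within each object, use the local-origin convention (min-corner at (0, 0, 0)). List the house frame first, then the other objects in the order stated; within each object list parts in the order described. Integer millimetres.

cube([2580, 145, 2260]);
translate([0, 3545, 0]) cube([2580, 145, 2260]);
translate([0, 145, 0]) cube([145, 3400, 2260]);
translate([2435, 145, 0]) cube([145, 3400, 2260]);
translate([1174, 1834, 0]) {
  cube([30, 22, 295]);
  translate([202, 0, 0]) cube([30, 22, 295]);
  translate([30, 0, 0]) cube([172, 22, 30]);
  translate([30, 0, 265]) cube([172, 22, 30]);
}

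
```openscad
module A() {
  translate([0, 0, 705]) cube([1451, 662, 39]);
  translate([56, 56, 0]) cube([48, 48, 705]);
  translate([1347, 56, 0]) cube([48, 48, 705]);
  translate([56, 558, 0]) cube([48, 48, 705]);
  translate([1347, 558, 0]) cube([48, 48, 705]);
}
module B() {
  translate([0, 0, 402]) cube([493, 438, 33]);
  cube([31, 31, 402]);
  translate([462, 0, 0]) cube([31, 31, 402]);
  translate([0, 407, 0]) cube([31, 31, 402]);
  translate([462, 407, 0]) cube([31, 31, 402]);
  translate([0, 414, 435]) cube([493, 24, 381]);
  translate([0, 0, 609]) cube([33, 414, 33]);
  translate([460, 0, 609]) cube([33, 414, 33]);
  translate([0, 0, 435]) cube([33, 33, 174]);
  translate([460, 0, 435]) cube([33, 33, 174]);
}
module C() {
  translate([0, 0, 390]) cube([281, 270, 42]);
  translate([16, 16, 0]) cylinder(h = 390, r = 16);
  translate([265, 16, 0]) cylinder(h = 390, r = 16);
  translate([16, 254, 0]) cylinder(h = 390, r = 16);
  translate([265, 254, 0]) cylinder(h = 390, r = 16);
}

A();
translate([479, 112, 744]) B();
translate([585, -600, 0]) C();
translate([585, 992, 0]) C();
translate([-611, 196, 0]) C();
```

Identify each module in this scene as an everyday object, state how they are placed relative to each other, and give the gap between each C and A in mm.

Each stool's nearest face is 330 mm from the table's bounding box.

A is a table. B is a chair. C is a stool. The chair is on top of the table, centred. Three stools sit around the table at the −y, +y, −x sides. The gap between each stool and the table is 330 mm.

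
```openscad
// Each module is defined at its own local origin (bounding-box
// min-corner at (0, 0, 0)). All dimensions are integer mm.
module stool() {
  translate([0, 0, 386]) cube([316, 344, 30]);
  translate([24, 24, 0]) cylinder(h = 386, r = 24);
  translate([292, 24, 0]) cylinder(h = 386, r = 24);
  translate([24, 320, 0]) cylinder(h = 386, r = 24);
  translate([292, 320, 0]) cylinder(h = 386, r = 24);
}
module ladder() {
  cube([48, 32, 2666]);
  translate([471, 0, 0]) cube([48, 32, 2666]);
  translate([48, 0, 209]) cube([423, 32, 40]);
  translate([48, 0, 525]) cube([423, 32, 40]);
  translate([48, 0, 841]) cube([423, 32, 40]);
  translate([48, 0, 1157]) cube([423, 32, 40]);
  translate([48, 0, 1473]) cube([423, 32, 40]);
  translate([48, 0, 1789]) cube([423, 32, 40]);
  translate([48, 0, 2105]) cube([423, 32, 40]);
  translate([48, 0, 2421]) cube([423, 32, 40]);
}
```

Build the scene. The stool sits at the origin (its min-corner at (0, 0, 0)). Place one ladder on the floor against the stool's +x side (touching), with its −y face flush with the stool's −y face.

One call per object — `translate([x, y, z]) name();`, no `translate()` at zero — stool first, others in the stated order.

stool();
translate([316, 0, 0]) ladder();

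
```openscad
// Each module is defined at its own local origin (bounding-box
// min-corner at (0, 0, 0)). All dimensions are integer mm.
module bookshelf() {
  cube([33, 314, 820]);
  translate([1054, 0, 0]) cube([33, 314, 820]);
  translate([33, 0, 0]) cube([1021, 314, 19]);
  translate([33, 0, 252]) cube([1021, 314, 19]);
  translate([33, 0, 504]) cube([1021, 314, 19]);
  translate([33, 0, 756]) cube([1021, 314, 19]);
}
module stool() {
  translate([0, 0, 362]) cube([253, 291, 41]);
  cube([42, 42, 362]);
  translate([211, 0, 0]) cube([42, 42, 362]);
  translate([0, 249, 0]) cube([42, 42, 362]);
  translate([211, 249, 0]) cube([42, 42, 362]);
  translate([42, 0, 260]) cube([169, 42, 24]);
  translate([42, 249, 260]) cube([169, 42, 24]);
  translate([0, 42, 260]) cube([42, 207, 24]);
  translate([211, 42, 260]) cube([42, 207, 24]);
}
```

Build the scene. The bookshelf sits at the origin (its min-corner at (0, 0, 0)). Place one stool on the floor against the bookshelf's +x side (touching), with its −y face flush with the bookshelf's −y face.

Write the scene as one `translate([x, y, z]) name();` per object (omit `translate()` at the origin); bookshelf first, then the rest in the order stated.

bookshelf();
translate([1087, 0, 0]) stool();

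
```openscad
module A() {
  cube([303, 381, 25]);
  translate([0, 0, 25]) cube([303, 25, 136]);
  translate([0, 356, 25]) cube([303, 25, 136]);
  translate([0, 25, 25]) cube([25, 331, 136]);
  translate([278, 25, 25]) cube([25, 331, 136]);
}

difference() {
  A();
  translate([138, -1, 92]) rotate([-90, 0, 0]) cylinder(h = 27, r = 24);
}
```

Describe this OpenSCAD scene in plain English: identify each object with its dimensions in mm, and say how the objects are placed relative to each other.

A is an open-topped rectangular box: outside dimensions 303×381×161 mm, with a uniform wall and base thickness of 25 mm. The base is a full 303×381 slab on the floor; four walls sit on top of the base. The front and back walls (the −y and +y sides) span the full width; the two side walls fit between them.

The open box has a circular hole of radius 24 mm through its front wall, centred at (x = 138, z = 92).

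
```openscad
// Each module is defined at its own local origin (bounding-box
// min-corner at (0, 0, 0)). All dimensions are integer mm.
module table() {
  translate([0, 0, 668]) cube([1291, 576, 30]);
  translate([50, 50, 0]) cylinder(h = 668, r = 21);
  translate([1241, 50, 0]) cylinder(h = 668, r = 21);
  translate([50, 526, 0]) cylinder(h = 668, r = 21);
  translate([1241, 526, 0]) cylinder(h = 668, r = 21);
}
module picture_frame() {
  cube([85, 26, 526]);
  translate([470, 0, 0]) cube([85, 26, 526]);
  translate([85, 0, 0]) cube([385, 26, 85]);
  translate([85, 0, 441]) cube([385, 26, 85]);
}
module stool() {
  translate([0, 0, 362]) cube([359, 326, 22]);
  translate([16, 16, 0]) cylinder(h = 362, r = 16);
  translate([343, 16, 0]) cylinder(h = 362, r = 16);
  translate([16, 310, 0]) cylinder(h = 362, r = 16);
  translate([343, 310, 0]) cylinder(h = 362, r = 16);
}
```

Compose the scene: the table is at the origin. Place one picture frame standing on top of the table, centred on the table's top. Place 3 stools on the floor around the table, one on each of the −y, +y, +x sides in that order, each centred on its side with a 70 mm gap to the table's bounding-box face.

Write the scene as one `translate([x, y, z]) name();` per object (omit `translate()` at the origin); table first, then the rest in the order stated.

table();
translate([368, 275, 698]) picture_frame();
translate([466, -396, 0]) stool();
translate([466, 646, 0]) stool();
translate([1361, 125, 0]) stool();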